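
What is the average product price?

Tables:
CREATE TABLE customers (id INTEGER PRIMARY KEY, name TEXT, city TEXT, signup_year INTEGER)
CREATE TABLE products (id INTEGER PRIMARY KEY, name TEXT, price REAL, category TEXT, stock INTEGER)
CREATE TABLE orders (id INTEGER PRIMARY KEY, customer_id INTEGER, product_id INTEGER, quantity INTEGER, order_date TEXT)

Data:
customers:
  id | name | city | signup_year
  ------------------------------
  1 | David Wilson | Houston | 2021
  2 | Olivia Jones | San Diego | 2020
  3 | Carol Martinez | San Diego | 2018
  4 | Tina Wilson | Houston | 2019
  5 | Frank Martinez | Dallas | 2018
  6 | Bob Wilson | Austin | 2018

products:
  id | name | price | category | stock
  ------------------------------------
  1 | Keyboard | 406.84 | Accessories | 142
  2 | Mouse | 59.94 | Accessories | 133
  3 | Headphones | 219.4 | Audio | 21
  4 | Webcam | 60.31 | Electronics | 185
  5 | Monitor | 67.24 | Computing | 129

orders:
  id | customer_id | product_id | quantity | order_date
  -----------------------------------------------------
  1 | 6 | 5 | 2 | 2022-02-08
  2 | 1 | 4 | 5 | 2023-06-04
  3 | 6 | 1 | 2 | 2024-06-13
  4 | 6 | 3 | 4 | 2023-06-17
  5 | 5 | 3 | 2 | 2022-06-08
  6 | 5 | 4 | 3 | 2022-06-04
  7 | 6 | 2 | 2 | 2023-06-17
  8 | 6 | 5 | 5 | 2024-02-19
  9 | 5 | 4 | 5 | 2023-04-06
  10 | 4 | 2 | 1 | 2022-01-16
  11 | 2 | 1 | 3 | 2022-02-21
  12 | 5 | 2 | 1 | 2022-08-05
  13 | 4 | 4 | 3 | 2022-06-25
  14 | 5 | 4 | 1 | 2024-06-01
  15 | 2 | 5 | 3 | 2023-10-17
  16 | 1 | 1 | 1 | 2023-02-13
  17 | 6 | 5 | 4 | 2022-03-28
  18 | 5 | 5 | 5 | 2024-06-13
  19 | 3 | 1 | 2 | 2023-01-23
SELECT AVG(price) FROM products

Execution result:
162.75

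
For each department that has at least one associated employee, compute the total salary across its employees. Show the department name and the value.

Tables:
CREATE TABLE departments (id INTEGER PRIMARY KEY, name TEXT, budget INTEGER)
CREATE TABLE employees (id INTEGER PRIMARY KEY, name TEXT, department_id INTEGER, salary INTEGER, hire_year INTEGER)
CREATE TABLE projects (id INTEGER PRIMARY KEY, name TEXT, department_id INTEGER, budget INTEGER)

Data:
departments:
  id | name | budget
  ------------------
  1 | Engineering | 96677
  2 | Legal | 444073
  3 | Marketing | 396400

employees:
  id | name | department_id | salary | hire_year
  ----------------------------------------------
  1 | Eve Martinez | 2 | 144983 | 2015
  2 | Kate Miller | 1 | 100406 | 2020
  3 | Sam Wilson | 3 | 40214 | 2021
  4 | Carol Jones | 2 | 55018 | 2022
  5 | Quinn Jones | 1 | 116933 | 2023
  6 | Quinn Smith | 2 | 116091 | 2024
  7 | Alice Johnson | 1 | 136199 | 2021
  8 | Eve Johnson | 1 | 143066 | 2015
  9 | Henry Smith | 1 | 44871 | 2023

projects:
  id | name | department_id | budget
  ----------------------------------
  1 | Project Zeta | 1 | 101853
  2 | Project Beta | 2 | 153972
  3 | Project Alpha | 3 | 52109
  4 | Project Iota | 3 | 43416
SELECT p.name, SUM(c.salary) AS sum_salary FROM employees c JOIN departments p ON c.department_id = p.id GROUP BY p.id, p.name

Execution result:
name | sum_salary
Engineering | 541475
Legal | 316092
Marketing | 40214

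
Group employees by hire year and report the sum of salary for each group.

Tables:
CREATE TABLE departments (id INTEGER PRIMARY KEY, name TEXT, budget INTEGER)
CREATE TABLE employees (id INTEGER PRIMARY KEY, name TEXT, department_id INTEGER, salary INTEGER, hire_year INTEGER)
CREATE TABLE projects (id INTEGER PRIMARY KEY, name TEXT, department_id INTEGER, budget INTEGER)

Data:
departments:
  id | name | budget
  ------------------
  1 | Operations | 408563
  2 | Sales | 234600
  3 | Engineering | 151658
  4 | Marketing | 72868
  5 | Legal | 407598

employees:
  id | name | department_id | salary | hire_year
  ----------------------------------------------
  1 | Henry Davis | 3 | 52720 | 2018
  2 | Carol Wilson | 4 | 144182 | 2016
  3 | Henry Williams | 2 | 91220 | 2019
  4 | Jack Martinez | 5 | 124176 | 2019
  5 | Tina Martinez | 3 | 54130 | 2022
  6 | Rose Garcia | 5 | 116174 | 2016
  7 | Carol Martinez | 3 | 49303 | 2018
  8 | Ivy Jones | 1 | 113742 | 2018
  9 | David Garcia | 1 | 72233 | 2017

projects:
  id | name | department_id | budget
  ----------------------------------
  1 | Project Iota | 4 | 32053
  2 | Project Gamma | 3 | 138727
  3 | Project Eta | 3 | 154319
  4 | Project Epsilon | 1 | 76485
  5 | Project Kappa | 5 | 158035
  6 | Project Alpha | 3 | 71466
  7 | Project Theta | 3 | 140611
SELECT hire_year, SUM(salary) AS sum_salary FROM employees GROUP BY hire_year

Execution result:
hire_year | sum_salary
2016 | 260356
2017 | 72233
2018 | 215765
2019 | 215396
2022 | 54130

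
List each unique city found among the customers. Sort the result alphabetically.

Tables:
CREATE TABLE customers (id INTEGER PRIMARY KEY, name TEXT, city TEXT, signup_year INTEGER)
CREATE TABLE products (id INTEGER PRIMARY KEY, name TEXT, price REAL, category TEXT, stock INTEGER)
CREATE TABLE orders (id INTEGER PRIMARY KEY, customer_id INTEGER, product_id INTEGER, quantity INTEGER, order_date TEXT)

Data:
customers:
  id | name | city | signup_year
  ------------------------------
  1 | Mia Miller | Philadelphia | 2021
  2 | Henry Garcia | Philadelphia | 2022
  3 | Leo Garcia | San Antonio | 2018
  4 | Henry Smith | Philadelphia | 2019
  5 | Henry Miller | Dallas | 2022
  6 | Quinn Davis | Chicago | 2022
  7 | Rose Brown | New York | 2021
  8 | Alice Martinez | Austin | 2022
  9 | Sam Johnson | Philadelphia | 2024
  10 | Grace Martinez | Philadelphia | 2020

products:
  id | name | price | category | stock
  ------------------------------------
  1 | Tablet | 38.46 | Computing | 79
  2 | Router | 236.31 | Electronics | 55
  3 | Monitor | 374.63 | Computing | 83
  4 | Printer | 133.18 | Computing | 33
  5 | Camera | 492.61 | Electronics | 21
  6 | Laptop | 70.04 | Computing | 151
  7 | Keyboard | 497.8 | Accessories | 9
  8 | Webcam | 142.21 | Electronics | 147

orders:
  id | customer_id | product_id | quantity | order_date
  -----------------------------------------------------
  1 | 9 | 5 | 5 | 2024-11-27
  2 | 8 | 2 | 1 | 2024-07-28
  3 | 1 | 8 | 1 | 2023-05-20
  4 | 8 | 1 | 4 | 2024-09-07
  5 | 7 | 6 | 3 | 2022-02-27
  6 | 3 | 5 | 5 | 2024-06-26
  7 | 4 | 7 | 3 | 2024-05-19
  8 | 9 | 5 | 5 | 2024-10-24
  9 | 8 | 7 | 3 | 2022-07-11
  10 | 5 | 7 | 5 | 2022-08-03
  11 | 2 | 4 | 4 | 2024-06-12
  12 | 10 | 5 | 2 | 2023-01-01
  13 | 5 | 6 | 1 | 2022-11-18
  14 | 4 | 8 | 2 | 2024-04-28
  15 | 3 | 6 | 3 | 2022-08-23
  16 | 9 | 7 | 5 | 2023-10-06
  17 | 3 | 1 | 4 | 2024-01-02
SELECT DISTINCT city FROM customers ORDER BY city

Execution result:
city
Austin
Chicago
Dallas
New York
Philadelphia
San Antonio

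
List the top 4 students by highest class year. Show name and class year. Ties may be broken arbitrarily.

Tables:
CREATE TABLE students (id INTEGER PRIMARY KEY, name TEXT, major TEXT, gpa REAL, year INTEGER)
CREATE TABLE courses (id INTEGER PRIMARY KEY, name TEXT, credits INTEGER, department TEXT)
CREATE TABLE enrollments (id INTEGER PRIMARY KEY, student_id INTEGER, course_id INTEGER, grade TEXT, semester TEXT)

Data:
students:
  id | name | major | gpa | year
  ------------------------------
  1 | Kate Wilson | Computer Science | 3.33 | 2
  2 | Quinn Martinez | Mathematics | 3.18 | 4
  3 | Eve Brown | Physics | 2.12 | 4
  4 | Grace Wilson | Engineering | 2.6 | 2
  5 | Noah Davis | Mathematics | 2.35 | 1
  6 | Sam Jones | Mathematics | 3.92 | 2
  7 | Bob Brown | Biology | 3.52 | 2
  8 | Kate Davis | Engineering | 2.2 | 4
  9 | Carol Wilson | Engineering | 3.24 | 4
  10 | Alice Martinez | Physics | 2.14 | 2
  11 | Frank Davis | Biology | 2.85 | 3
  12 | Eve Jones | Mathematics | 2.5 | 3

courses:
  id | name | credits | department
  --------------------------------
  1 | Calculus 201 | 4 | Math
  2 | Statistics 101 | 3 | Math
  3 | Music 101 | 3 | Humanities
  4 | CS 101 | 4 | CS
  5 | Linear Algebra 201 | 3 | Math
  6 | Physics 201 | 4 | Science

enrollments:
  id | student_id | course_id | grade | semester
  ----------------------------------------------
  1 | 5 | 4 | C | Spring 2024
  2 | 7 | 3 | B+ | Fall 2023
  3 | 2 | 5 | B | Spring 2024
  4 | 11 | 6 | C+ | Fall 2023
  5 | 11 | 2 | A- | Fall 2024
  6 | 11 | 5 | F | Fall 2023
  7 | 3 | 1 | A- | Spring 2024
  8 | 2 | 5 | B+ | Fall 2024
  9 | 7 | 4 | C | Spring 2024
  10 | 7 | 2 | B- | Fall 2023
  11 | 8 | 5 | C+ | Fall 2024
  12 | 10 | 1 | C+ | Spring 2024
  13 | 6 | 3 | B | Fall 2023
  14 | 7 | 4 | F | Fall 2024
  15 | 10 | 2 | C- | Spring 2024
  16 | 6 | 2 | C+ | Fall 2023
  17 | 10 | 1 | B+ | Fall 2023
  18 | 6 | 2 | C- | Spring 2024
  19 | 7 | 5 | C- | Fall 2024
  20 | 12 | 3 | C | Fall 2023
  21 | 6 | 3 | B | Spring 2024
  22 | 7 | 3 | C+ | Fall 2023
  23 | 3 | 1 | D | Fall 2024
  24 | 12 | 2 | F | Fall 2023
SELECT name, year FROM students ORDER BY year DESC LIMIT 4

Execution result:
name | year
Quinn Martinez | 4
Eve Brown | 4
Kate Davis | 4
Carol Wilson | 4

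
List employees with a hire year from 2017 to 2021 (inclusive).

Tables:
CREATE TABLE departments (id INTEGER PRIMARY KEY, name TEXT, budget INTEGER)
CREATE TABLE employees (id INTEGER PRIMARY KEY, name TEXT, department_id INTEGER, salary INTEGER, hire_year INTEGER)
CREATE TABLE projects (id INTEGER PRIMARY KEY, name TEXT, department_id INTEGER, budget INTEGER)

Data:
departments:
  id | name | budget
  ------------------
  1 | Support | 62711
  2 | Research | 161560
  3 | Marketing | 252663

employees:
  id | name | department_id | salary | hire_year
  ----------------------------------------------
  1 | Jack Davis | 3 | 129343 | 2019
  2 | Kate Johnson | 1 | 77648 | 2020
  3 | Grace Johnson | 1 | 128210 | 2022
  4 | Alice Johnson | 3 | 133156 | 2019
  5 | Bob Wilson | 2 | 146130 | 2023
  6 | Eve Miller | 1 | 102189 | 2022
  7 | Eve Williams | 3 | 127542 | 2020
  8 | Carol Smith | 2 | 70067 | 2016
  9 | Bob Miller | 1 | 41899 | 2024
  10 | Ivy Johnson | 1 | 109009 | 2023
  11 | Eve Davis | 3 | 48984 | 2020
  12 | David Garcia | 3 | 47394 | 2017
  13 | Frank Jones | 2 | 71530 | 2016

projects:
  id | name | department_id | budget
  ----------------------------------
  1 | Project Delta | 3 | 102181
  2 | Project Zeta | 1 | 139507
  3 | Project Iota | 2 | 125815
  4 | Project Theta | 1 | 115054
SELECT name, hire_year FROM employees WHERE hire_year BETWEEN 2017 AND 2021

Execution result:
name | hire_year
Jack Davis | 2019
Kate Johnson | 2020
Alice Johnson | 2019
Eve Williams | 2020
Eve Davis | 2020
David Garcia | 2017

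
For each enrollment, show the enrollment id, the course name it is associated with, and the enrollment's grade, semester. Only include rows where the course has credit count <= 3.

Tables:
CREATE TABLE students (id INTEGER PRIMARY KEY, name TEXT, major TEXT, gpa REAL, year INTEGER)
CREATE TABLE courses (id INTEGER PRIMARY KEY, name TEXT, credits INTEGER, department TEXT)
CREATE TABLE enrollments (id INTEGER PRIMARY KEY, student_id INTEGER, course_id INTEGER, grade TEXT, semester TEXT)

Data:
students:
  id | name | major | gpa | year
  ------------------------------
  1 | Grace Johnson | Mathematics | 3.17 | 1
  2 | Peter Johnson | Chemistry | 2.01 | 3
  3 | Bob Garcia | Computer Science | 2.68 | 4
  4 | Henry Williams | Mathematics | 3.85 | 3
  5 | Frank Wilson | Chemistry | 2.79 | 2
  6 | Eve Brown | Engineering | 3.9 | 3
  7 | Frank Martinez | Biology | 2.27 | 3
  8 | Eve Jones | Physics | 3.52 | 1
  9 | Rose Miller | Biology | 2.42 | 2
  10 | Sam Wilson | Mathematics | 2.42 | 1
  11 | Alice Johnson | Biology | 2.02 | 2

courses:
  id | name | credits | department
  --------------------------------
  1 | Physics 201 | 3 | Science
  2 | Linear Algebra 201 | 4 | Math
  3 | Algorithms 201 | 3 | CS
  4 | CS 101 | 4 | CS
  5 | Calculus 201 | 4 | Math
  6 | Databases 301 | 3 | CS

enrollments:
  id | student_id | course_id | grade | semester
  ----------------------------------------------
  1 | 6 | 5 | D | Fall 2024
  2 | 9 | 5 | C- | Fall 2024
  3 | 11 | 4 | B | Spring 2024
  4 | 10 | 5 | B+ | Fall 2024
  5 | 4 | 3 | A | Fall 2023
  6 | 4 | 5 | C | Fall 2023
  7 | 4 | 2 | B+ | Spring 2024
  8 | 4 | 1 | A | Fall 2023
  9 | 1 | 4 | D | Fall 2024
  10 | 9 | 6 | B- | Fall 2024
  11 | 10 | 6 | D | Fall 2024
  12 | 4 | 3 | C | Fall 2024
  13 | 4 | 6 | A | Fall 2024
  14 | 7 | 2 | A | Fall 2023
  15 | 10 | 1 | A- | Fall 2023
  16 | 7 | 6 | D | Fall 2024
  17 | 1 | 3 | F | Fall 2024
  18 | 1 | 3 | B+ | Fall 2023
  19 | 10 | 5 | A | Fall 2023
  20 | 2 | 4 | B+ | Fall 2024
SELECT c.id, p.name AS course, c.grade, c.semester FROM enrollments c JOIN courses p ON c.course_id = p.id WHERE p.credits <= 3

Execution result:
id | course | grade | semester
5 | Algorithms 201 | A | Fall 2023
8 | Physics 201 | A | Fall 2023
10 | Databases 301 | B- | Fall 2024
11 | Databases 301 | D | Fall 2024
12 | Algorithms 201 | C | Fall 2024
13 | Databases 301 | A | Fall 2024
15 | Physics 201 | A- | Fall 2023
16 | Databases 301 | D | Fall 2024
17 | Algorithms 201 | F | Fall 2024
18 | Algorithms 201 | B+ | Fall 2023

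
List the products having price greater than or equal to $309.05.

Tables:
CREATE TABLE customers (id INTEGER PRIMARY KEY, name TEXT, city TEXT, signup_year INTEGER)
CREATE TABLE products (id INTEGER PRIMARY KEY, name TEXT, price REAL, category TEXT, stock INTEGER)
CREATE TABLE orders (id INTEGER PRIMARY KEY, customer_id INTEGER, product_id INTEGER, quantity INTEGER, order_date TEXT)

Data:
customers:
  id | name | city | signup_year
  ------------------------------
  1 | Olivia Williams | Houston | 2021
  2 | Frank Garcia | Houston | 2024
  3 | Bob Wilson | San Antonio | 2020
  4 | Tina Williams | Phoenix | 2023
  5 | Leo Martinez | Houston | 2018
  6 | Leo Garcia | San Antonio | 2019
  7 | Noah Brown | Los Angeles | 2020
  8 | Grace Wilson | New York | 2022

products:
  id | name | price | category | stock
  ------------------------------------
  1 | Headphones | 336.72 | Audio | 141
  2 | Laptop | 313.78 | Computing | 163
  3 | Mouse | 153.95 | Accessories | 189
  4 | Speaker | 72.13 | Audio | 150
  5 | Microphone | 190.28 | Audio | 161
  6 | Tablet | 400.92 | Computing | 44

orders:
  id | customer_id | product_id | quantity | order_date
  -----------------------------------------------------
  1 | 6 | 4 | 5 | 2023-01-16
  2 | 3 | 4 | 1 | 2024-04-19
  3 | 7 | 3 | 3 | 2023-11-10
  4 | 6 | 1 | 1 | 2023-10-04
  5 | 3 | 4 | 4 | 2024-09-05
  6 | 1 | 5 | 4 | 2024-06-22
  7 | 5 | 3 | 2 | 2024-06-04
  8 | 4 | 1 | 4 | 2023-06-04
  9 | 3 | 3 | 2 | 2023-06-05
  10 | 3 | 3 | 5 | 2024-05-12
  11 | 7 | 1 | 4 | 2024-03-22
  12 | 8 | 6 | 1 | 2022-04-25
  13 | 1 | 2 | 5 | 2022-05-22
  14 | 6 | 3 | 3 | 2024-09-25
SELECT name, price FROM products WHERE price >= 309.05

Execution result:
name | price
Headphones | 336.72
Laptop | 313.78
Tablet | 400.92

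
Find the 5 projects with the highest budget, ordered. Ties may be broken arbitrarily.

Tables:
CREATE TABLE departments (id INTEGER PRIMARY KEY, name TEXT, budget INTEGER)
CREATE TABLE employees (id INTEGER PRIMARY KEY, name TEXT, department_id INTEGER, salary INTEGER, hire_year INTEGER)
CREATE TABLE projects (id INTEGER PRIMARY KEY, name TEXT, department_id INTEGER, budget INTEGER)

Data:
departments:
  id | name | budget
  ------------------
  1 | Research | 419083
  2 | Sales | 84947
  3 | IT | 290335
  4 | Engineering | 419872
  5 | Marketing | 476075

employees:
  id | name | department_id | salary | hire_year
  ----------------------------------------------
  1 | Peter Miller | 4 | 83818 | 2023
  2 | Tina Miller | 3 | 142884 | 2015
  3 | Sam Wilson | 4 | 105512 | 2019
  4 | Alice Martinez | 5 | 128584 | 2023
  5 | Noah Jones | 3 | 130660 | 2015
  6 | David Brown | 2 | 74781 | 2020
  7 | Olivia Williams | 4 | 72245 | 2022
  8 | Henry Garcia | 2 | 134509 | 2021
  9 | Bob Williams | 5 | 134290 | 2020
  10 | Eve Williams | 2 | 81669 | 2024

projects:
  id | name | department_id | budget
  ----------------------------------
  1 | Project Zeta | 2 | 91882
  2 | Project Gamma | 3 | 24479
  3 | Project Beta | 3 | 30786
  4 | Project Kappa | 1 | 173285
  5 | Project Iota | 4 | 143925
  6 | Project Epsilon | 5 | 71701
SELECT name, budget FROM projects ORDER BY budget DESC LIMIT 5

Execution result:
name | budget
Project Kappa | 173285
Project Iota | 143925
Project Zeta | 91882
Project Epsilon | 71701
Project Beta | 30786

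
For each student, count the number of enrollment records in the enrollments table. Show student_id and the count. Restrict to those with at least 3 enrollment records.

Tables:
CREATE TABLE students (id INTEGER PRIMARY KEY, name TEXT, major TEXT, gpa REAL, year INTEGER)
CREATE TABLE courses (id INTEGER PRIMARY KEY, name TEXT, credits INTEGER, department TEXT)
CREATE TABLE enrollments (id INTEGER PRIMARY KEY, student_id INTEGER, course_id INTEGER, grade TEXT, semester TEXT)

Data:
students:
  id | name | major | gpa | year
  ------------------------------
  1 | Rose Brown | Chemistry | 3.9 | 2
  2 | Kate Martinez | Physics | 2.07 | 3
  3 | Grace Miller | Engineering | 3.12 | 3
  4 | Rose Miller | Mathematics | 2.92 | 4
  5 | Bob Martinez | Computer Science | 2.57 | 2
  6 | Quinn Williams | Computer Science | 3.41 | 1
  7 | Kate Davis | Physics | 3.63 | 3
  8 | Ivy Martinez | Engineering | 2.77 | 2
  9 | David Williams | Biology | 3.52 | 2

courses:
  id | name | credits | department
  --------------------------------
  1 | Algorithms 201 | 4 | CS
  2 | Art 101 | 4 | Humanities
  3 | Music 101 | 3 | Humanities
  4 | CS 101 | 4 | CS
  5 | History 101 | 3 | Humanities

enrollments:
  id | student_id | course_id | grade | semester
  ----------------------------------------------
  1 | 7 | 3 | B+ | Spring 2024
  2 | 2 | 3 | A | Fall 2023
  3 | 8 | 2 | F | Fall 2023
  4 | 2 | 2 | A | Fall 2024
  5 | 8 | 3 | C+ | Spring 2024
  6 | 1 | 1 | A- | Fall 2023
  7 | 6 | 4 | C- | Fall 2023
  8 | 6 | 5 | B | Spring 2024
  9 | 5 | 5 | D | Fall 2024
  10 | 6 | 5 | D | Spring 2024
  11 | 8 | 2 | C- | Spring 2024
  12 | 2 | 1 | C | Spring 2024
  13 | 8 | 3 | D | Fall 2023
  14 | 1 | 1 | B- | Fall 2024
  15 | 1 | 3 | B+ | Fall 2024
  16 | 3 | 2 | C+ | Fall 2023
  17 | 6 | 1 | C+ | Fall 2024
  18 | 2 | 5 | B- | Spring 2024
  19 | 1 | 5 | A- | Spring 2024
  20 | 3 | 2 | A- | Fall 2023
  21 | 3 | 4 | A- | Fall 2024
SELECT student_id, COUNT(*) AS enrollment_count FROM enrollments GROUP BY student_id HAVING COUNT(*) >= 3

Execution result:
student_id | enrollment_count
1 | 4
2 | 4
3 | 3
6 | 4
8 | 4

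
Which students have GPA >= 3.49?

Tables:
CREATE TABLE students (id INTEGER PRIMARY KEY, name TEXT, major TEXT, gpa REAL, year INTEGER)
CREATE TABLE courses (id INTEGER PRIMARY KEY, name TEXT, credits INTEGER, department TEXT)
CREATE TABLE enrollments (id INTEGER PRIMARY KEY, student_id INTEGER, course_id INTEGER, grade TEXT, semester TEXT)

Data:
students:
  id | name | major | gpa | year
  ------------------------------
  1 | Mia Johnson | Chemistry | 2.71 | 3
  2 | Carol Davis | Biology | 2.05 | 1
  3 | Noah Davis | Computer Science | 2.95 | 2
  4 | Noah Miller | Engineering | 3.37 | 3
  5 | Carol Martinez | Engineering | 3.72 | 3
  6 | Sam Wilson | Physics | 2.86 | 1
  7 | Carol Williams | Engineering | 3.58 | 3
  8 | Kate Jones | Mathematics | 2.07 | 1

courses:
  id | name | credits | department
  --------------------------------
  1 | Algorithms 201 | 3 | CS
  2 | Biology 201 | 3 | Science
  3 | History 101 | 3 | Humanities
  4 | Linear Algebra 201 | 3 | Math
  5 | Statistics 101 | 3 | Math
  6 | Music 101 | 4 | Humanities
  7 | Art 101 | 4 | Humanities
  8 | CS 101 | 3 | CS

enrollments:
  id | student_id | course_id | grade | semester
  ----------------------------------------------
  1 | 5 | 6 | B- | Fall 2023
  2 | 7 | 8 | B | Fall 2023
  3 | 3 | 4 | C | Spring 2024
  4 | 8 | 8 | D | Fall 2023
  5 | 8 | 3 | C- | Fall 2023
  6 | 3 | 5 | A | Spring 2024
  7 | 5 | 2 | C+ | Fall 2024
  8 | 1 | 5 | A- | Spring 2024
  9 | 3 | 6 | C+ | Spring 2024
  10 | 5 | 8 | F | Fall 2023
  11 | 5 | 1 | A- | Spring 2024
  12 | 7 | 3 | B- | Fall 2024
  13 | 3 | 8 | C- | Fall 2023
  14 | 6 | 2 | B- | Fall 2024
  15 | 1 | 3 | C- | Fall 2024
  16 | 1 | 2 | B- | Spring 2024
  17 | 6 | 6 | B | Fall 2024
SELECT name, gpa FROM students WHERE gpa >= 3.49

Execution result:
name | gpa
Carol Martinez | 3.72
Carol Williams | 3.58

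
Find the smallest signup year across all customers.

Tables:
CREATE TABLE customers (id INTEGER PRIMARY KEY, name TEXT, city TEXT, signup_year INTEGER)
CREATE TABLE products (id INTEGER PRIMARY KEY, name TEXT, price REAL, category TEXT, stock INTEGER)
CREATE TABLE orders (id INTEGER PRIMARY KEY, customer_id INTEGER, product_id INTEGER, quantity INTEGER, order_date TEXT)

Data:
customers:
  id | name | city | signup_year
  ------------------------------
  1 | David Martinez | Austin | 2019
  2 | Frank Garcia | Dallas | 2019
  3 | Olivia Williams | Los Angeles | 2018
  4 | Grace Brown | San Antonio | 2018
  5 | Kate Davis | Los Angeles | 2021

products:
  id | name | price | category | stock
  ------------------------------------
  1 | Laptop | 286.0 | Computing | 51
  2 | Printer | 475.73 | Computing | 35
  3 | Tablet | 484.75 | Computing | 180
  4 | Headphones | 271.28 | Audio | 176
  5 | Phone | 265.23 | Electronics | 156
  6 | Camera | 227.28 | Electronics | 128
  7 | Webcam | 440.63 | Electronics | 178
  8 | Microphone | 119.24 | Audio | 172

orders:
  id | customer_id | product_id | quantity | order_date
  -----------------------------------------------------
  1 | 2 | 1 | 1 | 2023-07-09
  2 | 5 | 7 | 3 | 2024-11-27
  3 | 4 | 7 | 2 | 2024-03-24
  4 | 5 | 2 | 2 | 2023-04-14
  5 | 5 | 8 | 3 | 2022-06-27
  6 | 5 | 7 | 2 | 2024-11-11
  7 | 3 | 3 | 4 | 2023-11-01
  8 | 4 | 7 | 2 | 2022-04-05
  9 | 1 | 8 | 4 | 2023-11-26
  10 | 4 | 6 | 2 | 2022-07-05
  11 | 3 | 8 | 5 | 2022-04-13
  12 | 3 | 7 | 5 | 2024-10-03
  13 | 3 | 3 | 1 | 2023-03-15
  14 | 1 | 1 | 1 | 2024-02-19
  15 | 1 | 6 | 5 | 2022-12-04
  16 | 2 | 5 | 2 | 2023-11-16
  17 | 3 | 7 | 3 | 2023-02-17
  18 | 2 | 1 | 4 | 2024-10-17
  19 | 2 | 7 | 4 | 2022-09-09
SELECT MIN(signup_year) FROM customers

Execution result:
2018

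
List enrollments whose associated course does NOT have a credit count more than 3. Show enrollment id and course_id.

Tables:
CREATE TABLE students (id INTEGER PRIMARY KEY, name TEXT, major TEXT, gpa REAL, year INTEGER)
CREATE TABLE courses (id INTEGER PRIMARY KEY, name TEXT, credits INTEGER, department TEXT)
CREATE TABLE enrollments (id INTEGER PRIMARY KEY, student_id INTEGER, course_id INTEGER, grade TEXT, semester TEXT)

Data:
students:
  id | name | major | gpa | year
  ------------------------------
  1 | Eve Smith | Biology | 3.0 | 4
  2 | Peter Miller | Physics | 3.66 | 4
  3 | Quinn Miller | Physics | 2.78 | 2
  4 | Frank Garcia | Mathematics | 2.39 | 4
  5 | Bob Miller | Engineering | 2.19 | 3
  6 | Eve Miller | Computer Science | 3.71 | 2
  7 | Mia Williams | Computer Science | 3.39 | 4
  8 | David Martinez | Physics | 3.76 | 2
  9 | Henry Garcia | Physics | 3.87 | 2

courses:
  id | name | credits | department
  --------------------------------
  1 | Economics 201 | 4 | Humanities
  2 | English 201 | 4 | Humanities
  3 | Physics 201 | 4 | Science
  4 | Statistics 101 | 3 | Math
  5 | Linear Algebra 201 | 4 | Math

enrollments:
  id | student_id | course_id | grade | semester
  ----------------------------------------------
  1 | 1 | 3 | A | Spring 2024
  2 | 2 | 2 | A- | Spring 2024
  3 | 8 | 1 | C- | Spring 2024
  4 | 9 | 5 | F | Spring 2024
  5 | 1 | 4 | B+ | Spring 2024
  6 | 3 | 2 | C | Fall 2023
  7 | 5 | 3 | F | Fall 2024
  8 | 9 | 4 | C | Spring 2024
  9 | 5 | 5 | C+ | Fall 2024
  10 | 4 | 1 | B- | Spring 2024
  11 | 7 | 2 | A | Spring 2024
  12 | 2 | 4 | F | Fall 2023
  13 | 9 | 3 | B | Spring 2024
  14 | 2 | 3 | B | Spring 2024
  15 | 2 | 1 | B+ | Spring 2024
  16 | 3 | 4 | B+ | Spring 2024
SELECT id, course_id FROM enrollments WHERE course_id NOT IN (SELECT id FROM courses WHERE credits > 3)

Execution result:
id | course_id
5 | 4
8 | 4
12 | 4
16 | 4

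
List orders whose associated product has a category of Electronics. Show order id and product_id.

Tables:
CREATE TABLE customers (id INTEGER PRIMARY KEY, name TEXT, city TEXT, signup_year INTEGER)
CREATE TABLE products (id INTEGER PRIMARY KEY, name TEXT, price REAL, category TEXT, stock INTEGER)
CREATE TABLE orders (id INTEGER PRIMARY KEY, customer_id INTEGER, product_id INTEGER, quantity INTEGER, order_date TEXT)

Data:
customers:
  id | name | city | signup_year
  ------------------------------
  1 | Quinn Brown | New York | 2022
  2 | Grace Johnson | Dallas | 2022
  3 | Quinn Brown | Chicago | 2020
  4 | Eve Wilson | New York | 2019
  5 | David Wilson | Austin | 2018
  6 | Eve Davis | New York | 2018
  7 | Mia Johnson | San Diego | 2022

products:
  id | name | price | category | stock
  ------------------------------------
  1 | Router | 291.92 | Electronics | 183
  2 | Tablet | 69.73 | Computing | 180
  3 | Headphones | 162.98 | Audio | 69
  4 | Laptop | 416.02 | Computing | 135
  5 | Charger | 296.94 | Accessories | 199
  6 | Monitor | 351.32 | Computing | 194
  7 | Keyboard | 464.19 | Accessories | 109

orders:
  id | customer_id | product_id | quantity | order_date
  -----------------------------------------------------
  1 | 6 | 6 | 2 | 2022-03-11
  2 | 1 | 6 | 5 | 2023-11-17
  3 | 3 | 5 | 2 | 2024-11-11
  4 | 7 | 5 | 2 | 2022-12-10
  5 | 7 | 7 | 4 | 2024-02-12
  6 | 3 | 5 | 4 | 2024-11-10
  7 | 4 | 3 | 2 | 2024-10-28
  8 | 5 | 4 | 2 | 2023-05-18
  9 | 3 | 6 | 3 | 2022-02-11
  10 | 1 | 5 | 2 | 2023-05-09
SELECT id, product_id FROM orders WHERE product_id IN (SELECT id FROM products WHERE category = 'Electronics')

Execution result:
(no rows)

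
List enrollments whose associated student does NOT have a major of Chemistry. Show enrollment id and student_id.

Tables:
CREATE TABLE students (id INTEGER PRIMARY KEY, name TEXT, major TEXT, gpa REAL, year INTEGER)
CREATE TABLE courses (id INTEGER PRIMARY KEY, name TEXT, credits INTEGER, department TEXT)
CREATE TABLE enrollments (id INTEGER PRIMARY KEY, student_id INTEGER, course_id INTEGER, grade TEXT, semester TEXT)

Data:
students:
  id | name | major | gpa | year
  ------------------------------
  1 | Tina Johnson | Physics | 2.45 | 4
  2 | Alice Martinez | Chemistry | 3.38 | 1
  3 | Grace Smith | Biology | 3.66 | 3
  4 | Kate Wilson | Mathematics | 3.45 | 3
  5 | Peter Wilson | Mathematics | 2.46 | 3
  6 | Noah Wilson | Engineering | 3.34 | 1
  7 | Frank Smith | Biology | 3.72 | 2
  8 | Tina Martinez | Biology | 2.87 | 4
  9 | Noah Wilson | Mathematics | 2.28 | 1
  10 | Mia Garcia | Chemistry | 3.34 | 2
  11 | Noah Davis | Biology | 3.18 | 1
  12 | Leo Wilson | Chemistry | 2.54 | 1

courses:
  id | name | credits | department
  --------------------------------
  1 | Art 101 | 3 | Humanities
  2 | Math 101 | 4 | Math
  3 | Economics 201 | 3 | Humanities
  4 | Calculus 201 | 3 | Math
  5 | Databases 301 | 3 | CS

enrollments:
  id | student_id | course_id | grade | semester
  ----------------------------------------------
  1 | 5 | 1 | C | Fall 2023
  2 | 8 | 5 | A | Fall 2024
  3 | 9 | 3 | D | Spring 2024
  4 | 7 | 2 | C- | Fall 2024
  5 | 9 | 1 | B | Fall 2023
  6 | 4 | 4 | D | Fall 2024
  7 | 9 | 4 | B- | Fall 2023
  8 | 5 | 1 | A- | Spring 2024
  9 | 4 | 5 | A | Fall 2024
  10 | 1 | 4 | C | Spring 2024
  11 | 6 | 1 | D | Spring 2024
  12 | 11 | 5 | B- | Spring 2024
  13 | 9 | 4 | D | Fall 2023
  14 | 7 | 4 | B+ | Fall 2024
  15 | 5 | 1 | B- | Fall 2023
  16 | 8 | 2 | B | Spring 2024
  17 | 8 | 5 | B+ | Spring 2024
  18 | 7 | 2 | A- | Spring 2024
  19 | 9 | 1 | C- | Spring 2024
SELECT id, student_id FROM enrollments WHERE student_id NOT IN (SELECT id FROM students WHERE major = 'Chemistry')

Execution result:
id | student_id
1 | 5
2 | 8
3 | 9
4 | 7
5 | 9
6 | 4
7 | 9
8 | 5
9 | 4
10 | 1
11 | 6
12 | 11
13 | 9
14 | 7
15 | 5
16 | 8
17 | 8
18 | 7
19 | 9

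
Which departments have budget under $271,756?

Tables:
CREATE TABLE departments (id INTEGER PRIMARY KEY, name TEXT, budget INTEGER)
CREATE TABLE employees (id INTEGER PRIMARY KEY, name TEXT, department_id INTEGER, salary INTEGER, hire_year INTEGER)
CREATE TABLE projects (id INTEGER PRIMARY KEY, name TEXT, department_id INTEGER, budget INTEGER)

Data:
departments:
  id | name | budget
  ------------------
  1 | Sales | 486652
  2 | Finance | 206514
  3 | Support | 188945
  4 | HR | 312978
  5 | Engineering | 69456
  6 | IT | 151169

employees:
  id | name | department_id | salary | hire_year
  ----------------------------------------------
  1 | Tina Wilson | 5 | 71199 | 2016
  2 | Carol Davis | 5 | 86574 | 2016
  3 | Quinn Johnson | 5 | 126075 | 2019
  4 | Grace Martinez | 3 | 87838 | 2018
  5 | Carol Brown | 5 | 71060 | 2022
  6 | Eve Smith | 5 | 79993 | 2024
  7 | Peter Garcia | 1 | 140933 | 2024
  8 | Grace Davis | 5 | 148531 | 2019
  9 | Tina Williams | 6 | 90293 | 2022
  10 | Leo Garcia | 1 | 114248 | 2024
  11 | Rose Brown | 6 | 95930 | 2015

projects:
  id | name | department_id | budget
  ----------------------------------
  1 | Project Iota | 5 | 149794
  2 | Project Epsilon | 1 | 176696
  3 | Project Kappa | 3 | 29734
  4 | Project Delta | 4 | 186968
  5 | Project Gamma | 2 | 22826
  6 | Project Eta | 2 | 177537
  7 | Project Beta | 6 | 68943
SELECT name, budget FROM departments WHERE budget < 271756

Execution result:
name | budget
Finance | 206514
Support | 188945
Engineering | 69456
IT | 151169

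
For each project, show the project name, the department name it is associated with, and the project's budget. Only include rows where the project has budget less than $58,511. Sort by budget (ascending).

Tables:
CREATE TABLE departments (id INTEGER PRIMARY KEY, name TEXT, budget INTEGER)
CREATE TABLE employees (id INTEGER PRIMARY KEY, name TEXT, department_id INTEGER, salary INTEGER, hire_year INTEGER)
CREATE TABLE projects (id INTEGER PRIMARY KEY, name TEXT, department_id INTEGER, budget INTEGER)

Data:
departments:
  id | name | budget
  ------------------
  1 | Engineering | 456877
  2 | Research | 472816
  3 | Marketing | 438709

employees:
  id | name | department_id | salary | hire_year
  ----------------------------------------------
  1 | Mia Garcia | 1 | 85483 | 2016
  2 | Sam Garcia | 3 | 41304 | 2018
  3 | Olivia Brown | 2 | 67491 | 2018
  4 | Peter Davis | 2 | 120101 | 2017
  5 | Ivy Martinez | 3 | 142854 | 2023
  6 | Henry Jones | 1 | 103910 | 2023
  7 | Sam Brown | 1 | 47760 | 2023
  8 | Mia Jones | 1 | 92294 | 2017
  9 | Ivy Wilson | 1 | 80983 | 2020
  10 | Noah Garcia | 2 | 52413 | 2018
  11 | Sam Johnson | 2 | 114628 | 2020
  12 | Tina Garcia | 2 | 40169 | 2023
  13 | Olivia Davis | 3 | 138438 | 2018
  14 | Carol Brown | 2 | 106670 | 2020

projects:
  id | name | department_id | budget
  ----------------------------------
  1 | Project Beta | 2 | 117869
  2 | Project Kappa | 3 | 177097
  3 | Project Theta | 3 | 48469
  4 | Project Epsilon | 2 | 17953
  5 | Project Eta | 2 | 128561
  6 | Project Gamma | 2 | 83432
SELECT c.name, p.name AS department, c.budget FROM projects c JOIN departments p ON c.department_id = p.id WHERE c.budget < 58511 ORDER BY c.budget ASC

Execution result:
name | department | budget
Project Epsilon | Research | 17953
Project Theta | Marketing | 48469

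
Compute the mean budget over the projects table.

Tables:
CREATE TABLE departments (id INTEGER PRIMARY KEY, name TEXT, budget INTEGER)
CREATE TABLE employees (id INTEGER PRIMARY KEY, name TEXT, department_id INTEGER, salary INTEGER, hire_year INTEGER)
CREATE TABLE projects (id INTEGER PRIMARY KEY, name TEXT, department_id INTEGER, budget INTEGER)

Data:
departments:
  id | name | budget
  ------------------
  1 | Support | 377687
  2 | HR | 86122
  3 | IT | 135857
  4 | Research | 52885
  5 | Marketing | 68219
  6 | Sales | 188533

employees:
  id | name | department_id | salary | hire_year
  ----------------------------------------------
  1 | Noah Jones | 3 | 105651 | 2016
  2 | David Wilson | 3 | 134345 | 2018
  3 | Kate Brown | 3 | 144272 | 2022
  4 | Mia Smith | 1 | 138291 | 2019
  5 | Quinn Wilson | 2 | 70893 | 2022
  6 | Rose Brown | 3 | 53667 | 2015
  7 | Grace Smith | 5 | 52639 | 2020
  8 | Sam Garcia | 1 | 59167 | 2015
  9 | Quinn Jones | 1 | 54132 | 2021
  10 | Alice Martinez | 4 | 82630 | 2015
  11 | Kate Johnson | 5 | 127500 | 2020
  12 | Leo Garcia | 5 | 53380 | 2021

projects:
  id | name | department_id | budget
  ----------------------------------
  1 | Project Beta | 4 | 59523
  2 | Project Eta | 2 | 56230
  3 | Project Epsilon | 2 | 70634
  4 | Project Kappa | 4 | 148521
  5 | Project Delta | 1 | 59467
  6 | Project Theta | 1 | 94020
SELECT AVG(budget) FROM projects

Execution result:
81399.17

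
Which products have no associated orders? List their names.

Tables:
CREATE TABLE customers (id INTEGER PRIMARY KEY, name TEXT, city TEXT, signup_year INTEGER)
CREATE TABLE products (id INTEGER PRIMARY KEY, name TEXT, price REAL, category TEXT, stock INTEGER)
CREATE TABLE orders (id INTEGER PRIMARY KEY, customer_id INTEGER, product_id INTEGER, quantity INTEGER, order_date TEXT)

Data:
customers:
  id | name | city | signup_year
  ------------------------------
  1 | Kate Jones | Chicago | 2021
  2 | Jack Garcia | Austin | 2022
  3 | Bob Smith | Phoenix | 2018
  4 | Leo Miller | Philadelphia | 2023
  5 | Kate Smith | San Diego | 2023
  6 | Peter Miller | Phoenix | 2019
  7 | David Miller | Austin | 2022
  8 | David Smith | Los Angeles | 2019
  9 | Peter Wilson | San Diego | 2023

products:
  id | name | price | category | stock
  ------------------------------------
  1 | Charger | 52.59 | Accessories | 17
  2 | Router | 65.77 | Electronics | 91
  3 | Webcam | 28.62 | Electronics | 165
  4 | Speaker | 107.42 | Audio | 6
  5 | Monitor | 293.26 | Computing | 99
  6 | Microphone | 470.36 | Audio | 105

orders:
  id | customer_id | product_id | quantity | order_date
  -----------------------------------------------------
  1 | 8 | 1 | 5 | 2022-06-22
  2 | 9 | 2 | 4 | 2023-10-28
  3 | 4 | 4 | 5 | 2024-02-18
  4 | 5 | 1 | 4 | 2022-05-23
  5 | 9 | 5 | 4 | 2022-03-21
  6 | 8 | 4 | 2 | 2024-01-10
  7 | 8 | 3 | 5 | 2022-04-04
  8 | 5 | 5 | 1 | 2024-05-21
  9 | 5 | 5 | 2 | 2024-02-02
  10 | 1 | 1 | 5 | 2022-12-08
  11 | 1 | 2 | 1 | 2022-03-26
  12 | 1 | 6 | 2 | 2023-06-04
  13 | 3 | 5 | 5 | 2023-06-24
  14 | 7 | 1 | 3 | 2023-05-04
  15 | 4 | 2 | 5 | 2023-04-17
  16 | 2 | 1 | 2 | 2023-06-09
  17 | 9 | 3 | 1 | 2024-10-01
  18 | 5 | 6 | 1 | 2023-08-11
SELECT p.name FROM products p LEFT JOIN orders c ON c.product_id = p.id WHERE c.id IS NULL

Execution result:
(no rows)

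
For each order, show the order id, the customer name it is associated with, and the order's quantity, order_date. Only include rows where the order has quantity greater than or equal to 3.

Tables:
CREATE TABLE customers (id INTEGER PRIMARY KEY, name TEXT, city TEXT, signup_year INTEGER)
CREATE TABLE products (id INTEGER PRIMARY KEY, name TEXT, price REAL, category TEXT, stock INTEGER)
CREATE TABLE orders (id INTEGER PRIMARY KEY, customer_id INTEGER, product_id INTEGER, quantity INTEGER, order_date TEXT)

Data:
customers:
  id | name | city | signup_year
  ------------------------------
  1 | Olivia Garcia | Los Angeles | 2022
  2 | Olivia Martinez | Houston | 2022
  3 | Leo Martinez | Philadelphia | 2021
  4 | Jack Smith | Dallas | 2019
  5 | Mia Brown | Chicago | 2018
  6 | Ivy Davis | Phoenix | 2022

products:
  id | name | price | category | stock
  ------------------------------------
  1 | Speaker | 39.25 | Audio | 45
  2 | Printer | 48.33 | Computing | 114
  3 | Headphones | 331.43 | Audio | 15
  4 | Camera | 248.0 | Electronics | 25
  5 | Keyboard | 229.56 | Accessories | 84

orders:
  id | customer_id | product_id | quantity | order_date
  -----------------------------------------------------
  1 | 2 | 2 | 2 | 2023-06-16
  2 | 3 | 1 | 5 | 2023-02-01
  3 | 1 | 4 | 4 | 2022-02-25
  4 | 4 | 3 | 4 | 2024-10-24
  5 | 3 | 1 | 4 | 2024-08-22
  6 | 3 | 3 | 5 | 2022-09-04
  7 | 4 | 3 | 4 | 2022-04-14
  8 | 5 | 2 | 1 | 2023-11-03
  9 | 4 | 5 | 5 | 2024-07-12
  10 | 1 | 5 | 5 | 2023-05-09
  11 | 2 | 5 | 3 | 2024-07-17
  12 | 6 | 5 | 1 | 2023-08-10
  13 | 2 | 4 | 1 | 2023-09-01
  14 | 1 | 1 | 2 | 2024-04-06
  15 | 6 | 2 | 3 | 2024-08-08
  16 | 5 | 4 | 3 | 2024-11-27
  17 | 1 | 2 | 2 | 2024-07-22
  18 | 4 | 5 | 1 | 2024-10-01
SELECT c.id, p.name AS customer, c.quantity, c.order_date FROM orders c JOIN customers p ON c.customer_id = p.id WHERE c.quantity >= 3

Execution result:
id | customer | quantity | order_date
2 | Leo Martinez | 5 | 2023-02-01
3 | Olivia Garcia | 4 | 2022-02-25
4 | Jack Smith | 4 | 2024-10-24
5 | Leo Martinez | 4 | 2024-08-22
6 | Leo Martinez | 5 | 2022-09-04
7 | Jack Smith | 4 | 2022-04-14
9 | Jack Smith | 5 | 2024-07-12
10 | Olivia Garcia | 5 | 2023-05-09
11 | Olivia Martinez | 3 | 2024-07-17
15 | Ivy Davis | 3 | 2024-08-08
16 | Mia Brown | 3 | 2024-11-27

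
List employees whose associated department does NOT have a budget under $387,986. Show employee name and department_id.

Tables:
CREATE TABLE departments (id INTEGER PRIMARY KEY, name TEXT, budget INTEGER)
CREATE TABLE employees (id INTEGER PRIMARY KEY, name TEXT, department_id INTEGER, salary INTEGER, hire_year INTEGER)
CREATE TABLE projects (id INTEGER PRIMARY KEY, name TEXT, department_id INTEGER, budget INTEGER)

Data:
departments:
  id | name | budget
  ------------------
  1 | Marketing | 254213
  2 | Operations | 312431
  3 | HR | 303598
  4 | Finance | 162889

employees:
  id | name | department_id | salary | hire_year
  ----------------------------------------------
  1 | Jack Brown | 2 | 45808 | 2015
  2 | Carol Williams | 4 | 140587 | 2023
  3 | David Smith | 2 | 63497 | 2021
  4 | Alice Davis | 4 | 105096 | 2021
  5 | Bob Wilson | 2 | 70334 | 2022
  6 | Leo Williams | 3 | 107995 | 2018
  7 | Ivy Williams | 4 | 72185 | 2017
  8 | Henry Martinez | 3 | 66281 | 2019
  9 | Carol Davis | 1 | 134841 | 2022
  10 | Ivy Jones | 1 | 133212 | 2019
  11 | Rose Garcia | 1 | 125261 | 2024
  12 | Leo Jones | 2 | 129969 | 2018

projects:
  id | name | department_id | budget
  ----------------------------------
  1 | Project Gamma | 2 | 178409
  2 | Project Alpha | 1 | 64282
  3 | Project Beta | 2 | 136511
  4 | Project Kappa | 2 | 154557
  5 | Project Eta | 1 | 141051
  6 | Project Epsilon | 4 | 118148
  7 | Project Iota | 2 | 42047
SELECT name, department_id FROM employees WHERE department_id NOT IN (SELECT id FROM departments WHERE budget < 387986)

Execution result:
(no rows)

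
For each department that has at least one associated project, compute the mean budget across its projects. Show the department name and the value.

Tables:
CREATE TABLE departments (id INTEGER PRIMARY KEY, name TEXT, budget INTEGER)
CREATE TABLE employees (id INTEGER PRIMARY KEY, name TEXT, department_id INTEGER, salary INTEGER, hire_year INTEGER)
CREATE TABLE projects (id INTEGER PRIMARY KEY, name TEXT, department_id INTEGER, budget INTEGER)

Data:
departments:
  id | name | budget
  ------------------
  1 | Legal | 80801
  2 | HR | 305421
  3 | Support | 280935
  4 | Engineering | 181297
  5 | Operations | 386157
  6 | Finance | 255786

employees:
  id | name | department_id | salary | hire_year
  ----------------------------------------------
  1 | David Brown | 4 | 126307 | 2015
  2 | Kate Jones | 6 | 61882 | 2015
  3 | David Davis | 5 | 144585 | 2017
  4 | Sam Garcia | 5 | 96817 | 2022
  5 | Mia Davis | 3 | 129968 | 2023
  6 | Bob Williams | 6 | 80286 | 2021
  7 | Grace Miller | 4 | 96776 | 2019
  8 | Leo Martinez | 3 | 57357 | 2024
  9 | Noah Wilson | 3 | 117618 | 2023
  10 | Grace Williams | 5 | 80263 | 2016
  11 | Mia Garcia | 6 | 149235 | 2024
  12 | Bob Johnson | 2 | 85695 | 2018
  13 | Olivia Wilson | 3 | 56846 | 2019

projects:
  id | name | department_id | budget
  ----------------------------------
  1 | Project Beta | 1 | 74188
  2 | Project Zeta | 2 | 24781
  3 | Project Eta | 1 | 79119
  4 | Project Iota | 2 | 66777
SELECT p.name, AVG(c.budget) AS avg_budget FROM projects c JOIN departments p ON c.department_id = p.id GROUP BY p.id, p.name

Execution result:
name | avg_budget
Legal | 76653.50
HR | 45779.00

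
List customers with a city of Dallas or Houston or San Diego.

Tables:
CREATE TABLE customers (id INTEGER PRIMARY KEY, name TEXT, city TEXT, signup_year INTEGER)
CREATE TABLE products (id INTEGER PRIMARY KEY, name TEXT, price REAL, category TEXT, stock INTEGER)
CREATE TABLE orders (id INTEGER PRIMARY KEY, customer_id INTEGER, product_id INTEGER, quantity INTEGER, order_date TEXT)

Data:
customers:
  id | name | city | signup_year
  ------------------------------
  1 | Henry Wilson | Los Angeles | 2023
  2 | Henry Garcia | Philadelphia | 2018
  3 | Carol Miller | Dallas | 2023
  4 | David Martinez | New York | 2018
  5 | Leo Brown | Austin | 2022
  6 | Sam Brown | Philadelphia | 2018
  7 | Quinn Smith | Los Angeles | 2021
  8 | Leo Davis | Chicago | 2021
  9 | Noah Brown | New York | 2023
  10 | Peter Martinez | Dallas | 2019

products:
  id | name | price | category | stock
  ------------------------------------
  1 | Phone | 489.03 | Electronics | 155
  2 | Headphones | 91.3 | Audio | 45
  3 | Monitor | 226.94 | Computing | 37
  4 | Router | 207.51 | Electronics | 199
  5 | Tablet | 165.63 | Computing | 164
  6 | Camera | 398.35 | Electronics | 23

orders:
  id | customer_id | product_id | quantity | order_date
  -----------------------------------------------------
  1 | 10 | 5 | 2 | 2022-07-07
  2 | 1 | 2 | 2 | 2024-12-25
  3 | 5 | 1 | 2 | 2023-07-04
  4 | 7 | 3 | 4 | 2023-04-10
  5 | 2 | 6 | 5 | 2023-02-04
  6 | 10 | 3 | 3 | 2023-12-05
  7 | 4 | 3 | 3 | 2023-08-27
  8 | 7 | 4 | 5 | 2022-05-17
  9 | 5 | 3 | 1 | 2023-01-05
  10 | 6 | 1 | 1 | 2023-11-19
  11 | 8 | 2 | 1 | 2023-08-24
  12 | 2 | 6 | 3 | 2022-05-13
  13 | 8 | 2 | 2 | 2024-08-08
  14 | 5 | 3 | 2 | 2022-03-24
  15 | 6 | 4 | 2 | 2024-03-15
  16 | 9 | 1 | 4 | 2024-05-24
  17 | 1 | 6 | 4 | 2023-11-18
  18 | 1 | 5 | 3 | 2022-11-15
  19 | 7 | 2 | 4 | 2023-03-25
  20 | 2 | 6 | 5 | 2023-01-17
SELECT name, city FROM customers WHERE city IN ('Dallas', 'Houston', 'San Diego')

Execution result:
name | city
Carol Miller | Dallas
Peter Martinez | Dallas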